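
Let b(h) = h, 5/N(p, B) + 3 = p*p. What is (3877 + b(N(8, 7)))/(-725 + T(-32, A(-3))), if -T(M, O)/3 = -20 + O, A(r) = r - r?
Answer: -33786/5795 ≈ -5.8302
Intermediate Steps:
A(r) = 0
T(M, O) = 60 - 3*O (T(M, O) = -3*(-20 + O) = 60 - 3*O)
N(p, B) = 5/(-3 + p²) (N(p, B) = 5/(-3 + p*p) = 5/(-3 + p²))
(3877 + b(N(8, 7)))/(-725 + T(-32, A(-3))) = (3877 + 5/(-3 + 8²))/(-725 + (60 - 3*0)) = (3877 + 5/(-3 + 64))/(-725 + (60 + 0)) = (3877 + 5/61)/(-725 + 60) = (3877 + 5*(1/61))/(-665) = (3877 + 5/61)*(-1/665) = (236502/61)*(-1/665) = -33786/5795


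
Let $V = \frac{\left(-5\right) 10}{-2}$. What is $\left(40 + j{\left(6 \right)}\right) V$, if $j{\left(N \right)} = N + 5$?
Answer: $1275$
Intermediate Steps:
$V = 25$ ($V = \left(-50\right) \left(- \frac{1}{2}\right) = 25$)
$j{\left(N \right)} = 5 + N$
$\left(40 + j{\left(6 \right)}\right) V = \left(40 + \left(5 + 6\right)\right) 25 = \left(40 + 11\right) 25 = 51 \cdot 25 = 1275$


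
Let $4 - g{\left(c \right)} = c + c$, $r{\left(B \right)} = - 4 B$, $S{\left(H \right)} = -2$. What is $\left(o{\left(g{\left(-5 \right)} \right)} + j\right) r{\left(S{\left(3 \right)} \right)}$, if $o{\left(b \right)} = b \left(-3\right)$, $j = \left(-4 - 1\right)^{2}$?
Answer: $-136$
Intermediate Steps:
$j = 25$ ($j = \left(-5\right)^{2} = 25$)
$g{\left(c \right)} = 4 - 2 c$ ($g{\left(c \right)} = 4 - \left(c + c\right) = 4 - 2 c$)
$o{\left(b \right)} = - 3 b$
$\left(o{\left(g{\left(-5 \right)} \right)} + j\right) r{\left(S{\left(3 \right)} \right)} = \left(- 3 \left(4 - -10\right) + 25\right) \left(\left(-4\right) \left(-2\right)\right) = \left(- 3 \left(4 + 10\right) + 25\right) 8 = \left(\left(-3\right) 14 + 25\right) 8 = \left(-42 + 25\right) 8 = \left(-17\right) 8 = -136$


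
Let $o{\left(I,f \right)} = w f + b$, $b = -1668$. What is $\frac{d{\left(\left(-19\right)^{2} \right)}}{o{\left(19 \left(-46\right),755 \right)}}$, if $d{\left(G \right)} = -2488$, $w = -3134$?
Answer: $\frac{1244}{1183919} \approx 0.0010507$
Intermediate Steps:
$o{\left(I,f \right)} = -1668 - 3134 f$ ($o{\left(I,f \right)} = - 3134 f - 1668 = -1668 - 3134 f$)
$\frac{d{\left(\left(-19\right)^{2} \right)}}{o{\left(19 \left(-46\right),755 \right)}} = - \frac{2488}{-1668 - 2366170} = - \frac{2488}{-2367838} = \left(-2488\right) \left(- \frac{1}{2367838}\right) = \frac{1244}{1183919}$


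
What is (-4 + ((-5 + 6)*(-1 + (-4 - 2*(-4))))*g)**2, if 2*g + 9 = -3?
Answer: 484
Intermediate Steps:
g = -6 (g = -9/2 + (1/2)*(-3) = -9/2 - 3/2 = -6)
(-4 + ((-5 + 6)*(-1 + (-4 - 2*(-4))))*g)**2 = (-4 + ((-5 + 6)*(-1 + (-4 - 2*(-4))))*(-6))**2 = (-4 + (1*(-1 + (-4 + 8)))*(-6))**2 = (-4 + (1*(-1 + 4))*(-6))**2 = (-4 + (1*3)*(-6))**2 = (-4 + 3*(-6))**2 = (-4 - 18)**2 = (-22)**2 = 484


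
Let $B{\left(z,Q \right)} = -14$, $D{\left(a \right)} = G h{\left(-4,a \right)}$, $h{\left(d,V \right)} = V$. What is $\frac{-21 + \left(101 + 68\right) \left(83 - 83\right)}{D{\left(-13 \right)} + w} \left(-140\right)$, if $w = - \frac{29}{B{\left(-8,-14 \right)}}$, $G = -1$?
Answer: $\frac{41160}{211} \approx 195.07$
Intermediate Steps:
$D{\left(a \right)} = - a$
$w = \frac{29}{14}$ ($w = - \frac{29}{-14} = \left(-29\right) \left(- \frac{1}{14}\right) = \frac{29}{14} \approx 2.0714$)
$\frac{-21 + \left(101 + 68\right) \left(83 - 83\right)}{D{\left(-13 \right)} + w} \left(-140\right) = \frac{-21 + \left(101 + 68\right) \left(83 - 83\right)}{\left(-1\right) \left(-13\right) + \frac{29}{14}} \left(-140\right) = \frac{-21 + 169 \cdot 0}{13 + \frac{29}{14}} \left(-140\right) = \frac{-21 + 0}{\frac{211}{14}} \left(-140\right) = \left(-21\right) \frac{14}{211} \left(-140\right) = \left(- \frac{294}{211}\right) \left(-140\right) = \frac{41160}{211}$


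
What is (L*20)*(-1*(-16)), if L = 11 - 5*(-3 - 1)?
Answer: 9920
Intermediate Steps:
L = 31 (L = 11 - 5*(-4) = 11 + 20 = 31)
(L*20)*(-1*(-16)) = (31*20)*(-1*(-16)) = 620*16 = 9920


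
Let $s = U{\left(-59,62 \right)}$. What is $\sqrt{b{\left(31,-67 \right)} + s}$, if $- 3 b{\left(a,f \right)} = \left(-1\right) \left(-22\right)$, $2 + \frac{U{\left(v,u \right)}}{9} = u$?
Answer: $\frac{\sqrt{4794}}{3} \approx 23.08$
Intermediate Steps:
$U{\left(v,u \right)} = -18 + 9 u$
$s = 540$ ($s = -18 + 9 \cdot 62 = -18 + 558 = 540$)
$b{\left(a,f \right)} = - \frac{22}{3}$ ($b{\left(a,f \right)} = - \frac{\left(-1\right) \left(-22\right)}{3} = \left(- \frac{1}{3}\right) 22 = - \frac{22}{3}$)
$\sqrt{b{\left(31,-67 \right)} + s} = \sqrt{- \frac{22}{3} + 540} = \sqrt{\frac{1598}{3}} = \frac{\sqrt{4794}}{3}$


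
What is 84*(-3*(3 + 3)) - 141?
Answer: -1653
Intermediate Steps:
84*(-3*(3 + 3)) - 141 = 84*(-3*6) - 141 = 84*(-18) - 141 = -1512 - 141 = -1653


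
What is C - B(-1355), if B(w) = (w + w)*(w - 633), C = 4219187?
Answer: -1168293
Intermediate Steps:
B(w) = 2*w*(-633 + w) (B(w) = (2*w)*(-633 + w) = 2*w*(-633 + w))
C - B(-1355) = 4219187 - 2*(-1355)*(-633 - 1355) = 4219187 - 2*(-1355)*(-1988) = 4219187 - 1*5387480 = 4219187 - 5387480 = -1168293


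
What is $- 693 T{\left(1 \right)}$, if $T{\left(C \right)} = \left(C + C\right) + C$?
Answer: $-2079$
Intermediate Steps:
$T{\left(C \right)} = 3 C$ ($T{\left(C \right)} = 2 C + C = 3 C$)
$- 693 T{\left(1 \right)} = - 693 \cdot 3 \cdot 1 = \left(-693\right) 3 = -2079$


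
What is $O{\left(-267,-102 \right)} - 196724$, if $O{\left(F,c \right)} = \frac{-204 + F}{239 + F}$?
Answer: $- \frac{5507801}{28} \approx -1.9671 \cdot 10^{5}$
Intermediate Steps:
$O{\left(F,c \right)} = \frac{-204 + F}{239 + F}$
$O{\left(-267,-102 \right)} - 196724 = \frac{-204 - 267}{239 - 267} - 196724 = \frac{1}{-28} \left(-471\right) - 196724 = \left(- \frac{1}{28}\right) \left(-471\right) - 196724 = \frac{471}{28} - 196724 = - \frac{5507801}{28}$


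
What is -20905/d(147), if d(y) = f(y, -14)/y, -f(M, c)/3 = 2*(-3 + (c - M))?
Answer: -1024345/328 ≈ -3123.0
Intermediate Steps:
f(M, c) = 18 - 6*c + 6*M (f(M, c) = -6*(-3 + (c - M)) = -6*(-3 + c - M) = -3*(-6 - 2*M + 2*c) = 18 - 6*c + 6*M)
d(y) = (102 + 6*y)/y (d(y) = (18 - 6*(-14) + 6*y)/y = (18 + 84 + 6*y)/y = (102 + 6*y)/y)
-20905/d(147) = -20905/(6 + 102/147) = -20905/(6 + 102*(1/147)) = -20905/(6 + 34/49) = -20905/328/49 = -20905*49/328 = -1024345/328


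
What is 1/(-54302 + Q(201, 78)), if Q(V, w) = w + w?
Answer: -1/54146 ≈ -1.8469e-5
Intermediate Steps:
Q(V, w) = 2*w
1/(-54302 + Q(201, 78)) = 1/(-54302 + 2*78) = 1/(-54302 + 156) = 1/(-54146) = -1/54146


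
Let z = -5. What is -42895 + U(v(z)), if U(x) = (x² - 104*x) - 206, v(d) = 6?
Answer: -43689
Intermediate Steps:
U(x) = -206 + x² - 104*x
-42895 + U(v(z)) = -42895 + (-206 + 6² - 104*6) = -42895 + (-206 + 36 - 624) = -42895 - 794 = -43689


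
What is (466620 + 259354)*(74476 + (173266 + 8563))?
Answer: 186070766070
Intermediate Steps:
(466620 + 259354)*(74476 + (173266 + 8563)) = 725974*(74476 + 181829) = 725974*256305 = 186070766070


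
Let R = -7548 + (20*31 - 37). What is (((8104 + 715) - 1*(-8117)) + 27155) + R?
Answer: 37126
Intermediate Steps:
R = -6965 (R = -7548 + (620 - 37) = -7548 + 583 = -6965)
(((8104 + 715) - 1*(-8117)) + 27155) + R = (((8104 + 715) - 1*(-8117)) + 27155) - 6965 = ((8819 + 8117) + 27155) - 6965 = (16936 + 27155) - 6965 = 44091 - 6965 = 37126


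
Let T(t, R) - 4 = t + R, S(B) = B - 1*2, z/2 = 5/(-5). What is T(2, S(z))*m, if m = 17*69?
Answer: 2346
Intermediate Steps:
z = -2 (z = 2*(5/(-5)) = 2*(5*(-⅕)) = 2*(-1) = -2)
S(B) = -2 + B (S(B) = B - 2 = -2 + B)
m = 1173
T(t, R) = 4 + R + t (T(t, R) = 4 + (t + R) = 4 + (R + t) = 4 + R + t)
T(2, S(z))*m = (4 + (-2 - 2) + 2)*1173 = (4 - 4 + 2)*1173 = 2*1173 = 2346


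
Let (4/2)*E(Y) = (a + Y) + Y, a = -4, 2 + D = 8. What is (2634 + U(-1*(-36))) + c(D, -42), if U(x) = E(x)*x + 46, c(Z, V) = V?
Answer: 3862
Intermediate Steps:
D = 6 (D = -2 + 8 = 6)
E(Y) = -2 + Y (E(Y) = ((-4 + Y) + Y)/2 = (-4 + 2*Y)/2 = -2 + Y)
U(x) = 46 + x*(-2 + x) (U(x) = (-2 + x)*x + 46 = x*(-2 + x) + 46 = 46 + x*(-2 + x))
(2634 + U(-1*(-36))) + c(D, -42) = (2634 + (46 + (-1*(-36))*(-2 - 1*(-36)))) - 42 = (2634 + (46 + 36*(-2 + 36))) - 42 = (2634 + (46 + 36*34)) - 42 = (2634 + (46 + 1224)) - 42 = (2634 + 1270) - 42 = 3904 - 42 = 3862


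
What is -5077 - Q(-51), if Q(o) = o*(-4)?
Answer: -5281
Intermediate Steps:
Q(o) = -4*o
-5077 - Q(-51) = -5077 - (-4)*(-51) = -5077 - 1*204 = -5077 - 204 = -5281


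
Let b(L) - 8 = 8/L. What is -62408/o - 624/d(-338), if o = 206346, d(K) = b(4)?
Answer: -32345996/515865 ≈ -62.702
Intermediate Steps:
b(L) = 8 + 8/L
d(K) = 10 (d(K) = 8 + 8/4 = 8 + 8*(1/4) = 8 + 2 = 10)
-62408/o - 624/d(-338) = -62408/206346 - 624/10 = -62408*1/206346 - 624*1/10 = -31204/103173 - 312/5 = -32345996/515865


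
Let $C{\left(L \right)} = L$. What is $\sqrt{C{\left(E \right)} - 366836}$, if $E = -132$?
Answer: $2 i \sqrt{91742} \approx 605.78 i$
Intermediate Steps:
$\sqrt{C{\left(E \right)} - 366836} = \sqrt{-132 - 366836} = \sqrt{-366968} = 2 i \sqrt{91742}$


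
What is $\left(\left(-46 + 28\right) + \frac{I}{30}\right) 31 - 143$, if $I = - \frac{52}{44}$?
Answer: $- \frac{231733}{330} \approx -702.22$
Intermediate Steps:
$I = - \frac{13}{11}$ ($I = \left(-52\right) \frac{1}{44} = - \frac{13}{11} \approx -1.1818$)
$\left(\left(-46 + 28\right) + \frac{I}{30}\right) 31 - 143 = \left(\left(-46 + 28\right) - \frac{13}{11 \cdot 30}\right) 31 - 143 = \left(-18 - \frac{13}{330}\right) 31 - 143 = \left(- \frac{5953}{330}\right) 31 - 143 = - \frac{184543}{330} - 143 = - \frac{231733}{330}$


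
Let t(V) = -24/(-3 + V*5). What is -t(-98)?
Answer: -24/493 ≈ -0.048682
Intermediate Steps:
t(V) = -24/(-3 + 5*V)
-t(-98) = -(-24)/(-3 + 5*(-98)) = -(-24)/(-3 - 490) = -(-24)/(-493) = -(-24)*(-1)/493 = -1*24/493 = -24/493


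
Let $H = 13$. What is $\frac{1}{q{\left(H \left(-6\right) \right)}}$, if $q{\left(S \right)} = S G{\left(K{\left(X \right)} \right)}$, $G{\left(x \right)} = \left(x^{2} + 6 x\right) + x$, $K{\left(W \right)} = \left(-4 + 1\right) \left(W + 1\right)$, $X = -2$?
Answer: $- \frac{1}{2340} \approx -0.00042735$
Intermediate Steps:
$K{\left(W \right)} = -3 - 3 W$ ($K{\left(W \right)} = - 3 \left(1 + W\right) = -3 - 3 W$)
$G{\left(x \right)} = x^{2} + 7 x$
$q{\left(S \right)} = 30 S$ ($q{\left(S \right)} = S \left(-3 - -6\right) \left(7 - -3\right) = S \left(-3 + 6\right) \left(7 + \left(-3 + 6\right)\right) = S 3 \left(7 + 3\right) = S 3 \cdot 10 = S 30 = 30 S$)
$\frac{1}{q{\left(H \left(-6\right) \right)}} = \frac{1}{30 \cdot 13 \left(-6\right)} = \frac{1}{30 \left(-78\right)} = \frac{1}{-2340} = - \frac{1}{2340}$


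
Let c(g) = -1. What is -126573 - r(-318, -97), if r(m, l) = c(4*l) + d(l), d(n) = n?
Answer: -126475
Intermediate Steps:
r(m, l) = -1 + l
-126573 - r(-318, -97) = -126573 - (-1 - 97) = -126573 - 1*(-98) = -126573 + 98 = -126475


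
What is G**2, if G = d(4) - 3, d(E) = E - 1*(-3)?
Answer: 16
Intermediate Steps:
d(E) = 3 + E (d(E) = E + 3 = 3 + E)
G = 4 (G = (3 + 4) - 3 = 7 - 3 = 4)
G**2 = 4**2 = 16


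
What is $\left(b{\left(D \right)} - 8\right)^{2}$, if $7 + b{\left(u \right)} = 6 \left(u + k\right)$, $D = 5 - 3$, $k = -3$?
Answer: $441$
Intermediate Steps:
$D = 2$
$b{\left(u \right)} = -25 + 6 u$ ($b{\left(u \right)} = -7 + 6 \left(u - 3\right) = -7 + 6 \left(-3 + u\right) = -7 + \left(-18 + 6 u\right) = -25 + 6 u$)
$\left(b{\left(D \right)} - 8\right)^{2} = \left(\left(-25 + 6 \cdot 2\right) - 8\right)^{2} = \left(\left(-25 + 12\right) - 8\right)^{2} = \left(-13 - 8\right)^{2} = \left(-21\right)^{2} = 441$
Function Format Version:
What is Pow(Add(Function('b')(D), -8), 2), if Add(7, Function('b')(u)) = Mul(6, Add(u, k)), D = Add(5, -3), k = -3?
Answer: 441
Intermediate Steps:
D = 2
Function('b')(u) = Add(-25, Mul(6, u)) (Function('b')(u) = Add(-7, Mul(6, Add(u, -3))) = Add(-7, Mul(6, Add(-3, u))) = Add(-7, Add(-18, Mul(6, u))) = Add(-25, Mul(6, u)))
Pow(Add(Function('b')(D), -8), 2) = Pow(Add(Add(-25, Mul(6, 2)), -8), 2) = Pow(Add(Add(-25, 12), -8), 2) = Pow(Add(-13, -8), 2) = Pow(-21, 2) = 441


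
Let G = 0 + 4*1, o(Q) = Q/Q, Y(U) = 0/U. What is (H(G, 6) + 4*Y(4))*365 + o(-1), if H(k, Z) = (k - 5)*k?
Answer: -1459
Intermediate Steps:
Y(U) = 0
o(Q) = 1
G = 4 (G = 0 + 4 = 4)
H(k, Z) = k*(-5 + k) (H(k, Z) = (-5 + k)*k = k*(-5 + k))
(H(G, 6) + 4*Y(4))*365 + o(-1) = (4*(-5 + 4) + 4*0)*365 + 1 = (4*(-1) + 0)*365 + 1 = (-4 + 0)*365 + 1 = -4*365 + 1 = -1460 + 1 = -1459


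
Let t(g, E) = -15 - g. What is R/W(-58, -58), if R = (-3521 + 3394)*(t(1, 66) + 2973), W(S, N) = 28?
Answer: -375539/28 ≈ -13412.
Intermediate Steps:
R = -375539 (R = (-3521 + 3394)*((-15 - 1*1) + 2973) = -127*((-15 - 1) + 2973) = -127*(-16 + 2973) = -127*2957 = -375539)
R/W(-58, -58) = -375539/28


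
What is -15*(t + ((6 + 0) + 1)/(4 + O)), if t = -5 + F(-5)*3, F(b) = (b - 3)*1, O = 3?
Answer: 420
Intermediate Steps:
F(b) = -3 + b (F(b) = (-3 + b)*1 = -3 + b)
t = -29 (t = -5 + (-3 - 5)*3 = -5 - 8*3 = -5 - 24 = -29)
-15*(t + ((6 + 0) + 1)/(4 + O)) = -15*(-29 + ((6 + 0) + 1)/(4 + 3)) = -15*(-29 + (6 + 1)/7) = -15*(-29 + 7*(⅐)) = -15*(-29 + 1) = -15*(-28) = 420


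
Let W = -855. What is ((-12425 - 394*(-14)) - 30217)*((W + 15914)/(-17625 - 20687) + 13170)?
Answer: -9366035549303/19156 ≈ -4.8893e+8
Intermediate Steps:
((-12425 - 394*(-14)) - 30217)*((W + 15914)/(-17625 - 20687) + 13170) = ((-12425 - 394*(-14)) - 30217)*((-855 + 15914)/(-17625 - 20687) + 13170) = ((-12425 + 5516) - 30217)*(15059/(-38312) + 13170) = (-6909 - 30217)*(15059*(-1/38312) + 13170) = -37126*(-15059/38312 + 13170) = -37126*504553981/38312 = -9366035549303/19156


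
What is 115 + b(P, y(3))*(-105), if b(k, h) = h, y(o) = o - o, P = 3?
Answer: 115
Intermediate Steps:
y(o) = 0
115 + b(P, y(3))*(-105) = 115 + 0*(-105) = 115 + 0 = 115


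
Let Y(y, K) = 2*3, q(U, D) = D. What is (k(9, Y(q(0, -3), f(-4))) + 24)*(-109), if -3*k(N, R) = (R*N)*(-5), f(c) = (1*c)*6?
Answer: -12426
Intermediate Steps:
f(c) = 6*c (f(c) = c*6 = 6*c)
Y(y, K) = 6
k(N, R) = 5*N*R/3 (k(N, R) = -R*N*(-5)/3 = -N*R*(-5)/3 = -(-5)*N*R/3 = 5*N*R/3)
(k(9, Y(q(0, -3), f(-4))) + 24)*(-109) = ((5/3)*9*6 + 24)*(-109) = (90 + 24)*(-109) = 114*(-109) = -12426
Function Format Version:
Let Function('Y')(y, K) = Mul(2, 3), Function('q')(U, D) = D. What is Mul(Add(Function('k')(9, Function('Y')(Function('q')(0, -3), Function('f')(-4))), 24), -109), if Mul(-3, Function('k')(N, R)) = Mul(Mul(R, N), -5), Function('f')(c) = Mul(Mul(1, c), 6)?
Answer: -12426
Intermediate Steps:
Function('f')(c) = Mul(6, c) (Function('f')(c) = Mul(c, 6) = Mul(6, c))
Function('Y')(y, K) = 6
Function('k')(N, R) = Mul(Rational(5, 3), N, R) (Function('k')(N, R) = Mul(Rational(-1, 3), Mul(Mul(R, N), -5)) = Mul(Rational(-1, 3), Mul(Mul(N, R), -5)) = Mul(Rational(-1, 3), Mul(-5, N, R)) = Mul(Rational(5, 3), N, R))
Mul(Add(Function('k')(9, Function('Y')(Function('q')(0, -3), Function('f')(-4))), 24), -109) = Mul(Add(Mul(Rational(5, 3), 9, 6), 24), -109) = Mul(Add(90, 24), -109) = Mul(114, -109) = -12426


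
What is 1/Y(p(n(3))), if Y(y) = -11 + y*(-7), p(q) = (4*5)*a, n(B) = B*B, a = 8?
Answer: -1/1131 ≈ -0.00088417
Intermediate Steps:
n(B) = B**2
p(q) = 160 (p(q) = (4*5)*8 = 20*8 = 160)
Y(y) = -11 - 7*y
1/Y(p(n(3))) = 1/(-11 - 7*160) = 1/(-11 - 1120) = 1/(-1131) = -1/1131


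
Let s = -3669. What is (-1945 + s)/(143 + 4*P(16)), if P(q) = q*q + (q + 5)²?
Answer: -5614/2931 ≈ -1.9154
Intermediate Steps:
P(q) = q² + (5 + q)²
(-1945 + s)/(143 + 4*P(16)) = (-1945 - 3669)/(143 + 4*(16² + (5 + 16)²)) = -5614/(143 + 4*(256 + 21²)) = -5614/(143 + 4*(256 + 441)) = -5614/(143 + 4*697) = -5614/(143 + 2788) = -5614/2931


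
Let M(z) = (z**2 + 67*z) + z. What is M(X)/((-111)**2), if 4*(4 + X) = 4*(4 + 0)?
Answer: 0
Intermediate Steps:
X = 0 (X = -4 + (4*(4 + 0))/4 = -4 + (4*4)/4 = -4 + (1/4)*16 = -4 + 4 = 0)
M(z) = z**2 + 68*z
M(X)/((-111)**2) = (0*(68 + 0))/((-111)**2) = (0*68)/12321 = 0*(1/12321) = 0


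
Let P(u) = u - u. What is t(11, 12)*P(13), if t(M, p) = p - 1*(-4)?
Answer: 0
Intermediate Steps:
t(M, p) = 4 + p (t(M, p) = p + 4 = 4 + p)
P(u) = 0
t(11, 12)*P(13) = (4 + 12)*0 = 16*0 = 0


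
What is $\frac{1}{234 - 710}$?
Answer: $- \frac{1}{476} \approx -0.0021008$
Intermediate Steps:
$\frac{1}{234 - 710} = \frac{1}{-476} = - \frac{1}{476}$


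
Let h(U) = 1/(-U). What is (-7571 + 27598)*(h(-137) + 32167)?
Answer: 88256585760/137 ≈ 6.4421e+8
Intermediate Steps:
h(U) = -1/U
(-7571 + 27598)*(h(-137) + 32167) = (-7571 + 27598)*(-1/(-137) + 32167) = 20027*(-1*(-1/137) + 32167) = 20027*(1/137 + 32167) = 20027*(4406880/137) = 88256585760/137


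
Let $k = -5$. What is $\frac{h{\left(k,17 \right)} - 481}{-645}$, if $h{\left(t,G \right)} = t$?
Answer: $\frac{162}{215} \approx 0.75349$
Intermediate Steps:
$\frac{h{\left(k,17 \right)} - 481}{-645} = \frac{-5 - 481}{-645} = \left(-486\right) \left(- \frac{1}{645}\right) = \frac{162}{215}$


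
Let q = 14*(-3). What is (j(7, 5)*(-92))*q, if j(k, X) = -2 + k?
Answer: 19320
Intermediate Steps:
q = -42
(j(7, 5)*(-92))*q = ((-2 + 7)*(-92))*(-42) = (5*(-92))*(-42) = -460*(-42) = 19320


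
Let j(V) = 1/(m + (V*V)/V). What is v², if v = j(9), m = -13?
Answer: 1/16 ≈ 0.062500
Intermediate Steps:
j(V) = 1/(-13 + V) (j(V) = 1/(-13 + (V*V)/V) = 1/(-13 + V²/V) = 1/(-13 + V))
v = -¼ (v = 1/(-13 + 9) = 1/(-4) = -¼ ≈ -0.25000)
v² = (-¼)² = 1/16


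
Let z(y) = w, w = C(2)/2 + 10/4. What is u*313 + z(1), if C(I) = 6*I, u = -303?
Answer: -189661/2 ≈ -94831.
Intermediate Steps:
w = 17/2 (w = (6*2)/2 + 10/4 = 12*(½) + 10*(¼) = 6 + 5/2 = 17/2 ≈ 8.5000)
z(y) = 17/2
u*313 + z(1) = -303*313 + 17/2 = -94839 + 17/2 = -189661/2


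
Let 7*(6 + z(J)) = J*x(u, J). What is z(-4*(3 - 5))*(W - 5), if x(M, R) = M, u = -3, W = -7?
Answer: 792/7 ≈ 113.14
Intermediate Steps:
z(J) = -6 - 3*J/7 (z(J) = -6 + (J*(-3))/7 = -6 + (-3*J)/7 = -6 - 3*J/7)
z(-4*(3 - 5))*(W - 5) = (-6 - (-12)*(3 - 5)/7)*(-7 - 5) = (-6 - (-12)*(-2)/7)*(-12) = (-6 - 3/7*8)*(-12) = (-6 - 24/7)*(-12) = -66/7*(-12) = 792/7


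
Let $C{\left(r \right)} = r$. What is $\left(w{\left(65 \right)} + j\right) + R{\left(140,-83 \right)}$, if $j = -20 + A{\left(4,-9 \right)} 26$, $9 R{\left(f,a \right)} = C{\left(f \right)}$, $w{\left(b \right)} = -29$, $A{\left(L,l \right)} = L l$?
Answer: $- \frac{8725}{9} \approx -969.44$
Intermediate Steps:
$R{\left(f,a \right)} = \frac{f}{9}$
$j = -956$ ($j = -20 + 4 \left(-9\right) 26 = -20 - 936 = -956$)
$\left(w{\left(65 \right)} + j\right) + R{\left(140,-83 \right)} = \left(-29 - 956\right) + \frac{1}{9} \cdot 140 = -985 + \frac{140}{9} = - \frac{8725}{9}$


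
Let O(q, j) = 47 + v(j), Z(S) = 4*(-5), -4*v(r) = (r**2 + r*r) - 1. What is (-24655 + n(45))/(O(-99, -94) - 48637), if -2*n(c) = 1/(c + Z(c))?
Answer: 821834/1766925 ≈ 0.46512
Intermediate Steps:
v(r) = 1/4 - r**2/2 (v(r) = -((r**2 + r*r) - 1)/4 = -((r**2 + r**2) - 1)/4 = -(2*r**2 - 1)/4 = -(-1 + 2*r**2)/4 = 1/4 - r**2/2)
Z(S) = -20
n(c) = -1/(2*(-20 + c)) (n(c) = -1/(2*(c - 20)) = -1/(2*(-20 + c)))
O(q, j) = 189/4 - j**2/2 (O(q, j) = 47 + (1/4 - j**2/2) = 189/4 - j**2/2)
(-24655 + n(45))/(O(-99, -94) - 48637) = (-24655 - 1/(-40 + 2*45))/((189/4 - 1/2*(-94)**2) - 48637) = (-24655 - 1/(-40 + 90))/((189/4 - 1/2*8836) - 48637) = (-24655 - 1/50)/((189/4 - 4418) - 48637) = (-24655 - 1*1/50)/(-17483/4 - 48637) = (-24655 - 1/50)/(-212031/4) = -1232751/50*(-4/212031) = 821834/1766925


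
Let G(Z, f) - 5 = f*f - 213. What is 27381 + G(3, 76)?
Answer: 32949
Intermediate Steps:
G(Z, f) = -208 + f² (G(Z, f) = 5 + (f*f - 213) = 5 + (f² - 213) = 5 + (-213 + f²) = -208 + f²)
27381 + G(3, 76) = 27381 + (-208 + 76²) = 27381 + (-208 + 5776) = 27381 + 5568 = 32949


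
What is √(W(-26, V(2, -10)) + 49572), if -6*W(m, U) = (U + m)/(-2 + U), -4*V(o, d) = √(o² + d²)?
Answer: √(7138056 + 1784586*√26)/(6*√(4 + √26)) ≈ 222.65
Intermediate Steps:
V(o, d) = -√(d² + o²)/4 (V(o, d) = -√(o² + d²)/4 = -√(d² + o²)/4)
W(m, U) = -(U + m)/(6*(-2 + U))
√(W(-26, V(2, -10)) + 49572) = √((-(-1)*√((-10)² + 2²)/4 - 1*(-26))/(6*(-2 - √((-10)² + 2²)/4)) + 49572) = √((-(-1)*√(100 + 4)/4 + 26)/(6*(-2 - √(100 + 4)/4)) + 49572) = √((-(-1)*√104/4 + 26)/(6*(-2 - √26/2)) + 49572) = √((-(-1)*2*√26/4 + 26)/(6*(-2 - √26/2)) + 49572) = √((-(-1)*√26/2 + 26)/(6*(-2 - √26/2)) + 49572) = √((√26/2 + 26)/(6*(-2 - √26/2)) + 49572) = √((26 + √26/2)/(6*(-2 - √26/2)) + 49572) = √(49572 + (26 + √26/2)/(6*(-2 - √26/2)))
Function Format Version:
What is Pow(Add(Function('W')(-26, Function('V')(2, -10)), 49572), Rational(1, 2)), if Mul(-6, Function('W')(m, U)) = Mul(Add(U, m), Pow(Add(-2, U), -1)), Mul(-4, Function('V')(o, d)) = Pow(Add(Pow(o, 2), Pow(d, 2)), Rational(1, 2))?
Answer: Mul(Rational(1, 6), Pow(Add(4, Pow(26, Rational(1, 2))), Rational(-1, 2)), Pow(Add(7138056, Mul(1784586, Pow(26, Rational(1, 2)))), Rational(1, 2))) ≈ 222.65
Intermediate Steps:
Function('V')(o, d) = Mul(Rational(-1, 4), Pow(Add(Pow(d, 2), Pow(o, 2)), Rational(1, 2))) (Function('V')(o, d) = Mul(Rational(-1, 4), Pow(Add(Pow(o, 2), Pow(d, 2)), Rational(1, 2))) = Mul(Rational(-1, 4), Pow(Add(Pow(d, 2), Pow(o, 2)), Rational(1, 2))))
Function('W')(m, U) = Mul(Rational(-1, 6), Pow(Add(-2, U), -1), Add(U, m)) (Function('W')(m, U) = Mul(Rational(-1, 6), Mul(Add(U, m), Pow(Add(-2, U), -1))) = Mul(Rational(-1, 6), Mul(Pow(Add(-2, U), -1), Add(U, m))) = Mul(Rational(-1, 6), Pow(Add(-2, U), -1), Add(U, m)))
Pow(Add(Function('W')(-26, Function('V')(2, -10)), 49572), Rational(1, 2)) = Pow(Add(Mul(Rational(1, 6), Pow(Add(-2, Mul(Rational(-1, 4), Pow(Add(Pow(-10, 2), Pow(2, 2)), Rational(1, 2)))), -1), Add(Mul(-1, Mul(Rational(-1, 4), Pow(Add(Pow(-10, 2), Pow(2, 2)), Rational(1, 2)))), Mul(-1, -26))), 49572), Rational(1, 2)) = Pow(Add(Mul(Rational(1, 6), Pow(Add(-2, Mul(Rational(-1, 4), Pow(Add(100, 4), Rational(1, 2)))), -1), Add(Mul(-1, Mul(Rational(-1, 4), Pow(Add(100, 4), Rational(1, 2)))), 26)), 49572), Rational(1, 2)) = Pow(Add(Mul(Rational(1, 6), Pow(Add(-2, Mul(Rational(-1, 4), Pow(104, Rational(1, 2)))), -1), Add(Mul(-1, Mul(Rational(-1, 4), Pow(104, Rational(1, 2)))), 26)), 49572), Rational(1, 2)) = Pow(Add(Mul(Rational(1, 6), Pow(Add(-2, Mul(Rational(-1, 4), Mul(2, Pow(26, Rational(1, 2))))), -1), Add(Mul(-1, Mul(Rational(-1, 4), Mul(2, Pow(26, Rational(1, 2))))), 26)), 49572), Rational(1, 2)) = Pow(Add(Mul(Rational(1, 6), Pow(Add(-2, Mul(Rational(-1, 2), Pow(26, Rational(1, 2)))), -1), Add(Mul(-1, Mul(Rational(-1, 2), Pow(26, Rational(1, 2)))), 26)), 49572), Rational(1, 2)) = Pow(Add(Mul(Rational(1, 6), Pow(Add(-2, Mul(Rational(-1, 2), Pow(26, Rational(1, 2)))), -1), Add(Mul(Rational(1, 2), Pow(26, Rational(1, 2))), 26)), 49572), Rational(1, 2)) = Pow(Add(Mul(Rational(1, 6), Pow(Add(-2, Mul(Rational(-1, 2), Pow(26, Rational(1, 2)))), -1), Add(26, Mul(Rational(1, 2), Pow(26, Rational(1, 2))))), 49572), Rational(1, 2)) = Pow(Add(49572, Mul(Rational(1, 6), Pow(Add(-2, Mul(Rational(-1, 2), Pow(26, Rational(1, 2)))), -1), Add(26, Mul(Rational(1, 2), Pow(26, Rational(1, 2)))))), Rational(1, 2))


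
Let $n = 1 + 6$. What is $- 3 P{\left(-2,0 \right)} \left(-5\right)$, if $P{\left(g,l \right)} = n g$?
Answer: $-210$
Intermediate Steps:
$n = 7$
$P{\left(g,l \right)} = 7 g$
$- 3 P{\left(-2,0 \right)} \left(-5\right) = - 3 \cdot 7 \left(-2\right) \left(-5\right) = \left(-3\right) \left(-14\right) \left(-5\right) = 42 \left(-5\right) = -210$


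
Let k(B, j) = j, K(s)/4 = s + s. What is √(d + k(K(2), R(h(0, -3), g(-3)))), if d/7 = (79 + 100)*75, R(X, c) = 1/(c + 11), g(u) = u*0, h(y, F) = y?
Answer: √11370986/11 ≈ 306.55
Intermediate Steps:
g(u) = 0
R(X, c) = 1/(11 + c)
d = 93975 (d = 7*((79 + 100)*75) = 7*(179*75) = 7*13425 = 93975)
K(s) = 8*s (K(s) = 4*(s + s) = 4*(2*s) = 8*s)
√(d + k(K(2), R(h(0, -3), g(-3)))) = √(93975 + 1/(11 + 0)) = √(93975 + 1/11) = √(1033726/11) = √11370986/11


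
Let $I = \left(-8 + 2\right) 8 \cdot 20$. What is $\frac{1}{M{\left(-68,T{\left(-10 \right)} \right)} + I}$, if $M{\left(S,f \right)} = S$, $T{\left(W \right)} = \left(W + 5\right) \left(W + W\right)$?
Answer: $- \frac{1}{1028} \approx -0.00097276$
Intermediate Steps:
$T{\left(W \right)} = 2 W \left(5 + W\right)$ ($T{\left(W \right)} = \left(5 + W\right) 2 W = 2 W \left(5 + W\right)$)
$I = -960$ ($I = \left(-6\right) 8 \cdot 20 = \left(-48\right) 20 = -960$)
$\frac{1}{M{\left(-68,T{\left(-10 \right)} \right)} + I} = \frac{1}{-68 - 960} = \frac{1}{-1028} = - \frac{1}{1028}$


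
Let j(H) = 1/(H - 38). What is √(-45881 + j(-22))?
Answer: I*√41292915/30 ≈ 214.2*I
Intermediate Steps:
j(H) = 1/(-38 + H)
√(-45881 + j(-22)) = √(-45881 + 1/(-38 - 22)) = √(-45881 + 1/(-60)) = √(-45881 - 1/60) = √(-2752861/60) = I*√41292915/30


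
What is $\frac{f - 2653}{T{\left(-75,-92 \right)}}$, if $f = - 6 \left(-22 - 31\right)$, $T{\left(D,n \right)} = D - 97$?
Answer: $\frac{2335}{172} \approx 13.576$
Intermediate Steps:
$T{\left(D,n \right)} = -97 + D$
$f = 318$ ($f = \left(-6\right) \left(-53\right) = 318$)
$\frac{f - 2653}{T{\left(-75,-92 \right)}} = \frac{318 - 2653}{-97 - 75} = \frac{318 - 2653}{-172} = \left(-2335\right) \left(- \frac{1}{172}\right) = \frac{2335}{172}$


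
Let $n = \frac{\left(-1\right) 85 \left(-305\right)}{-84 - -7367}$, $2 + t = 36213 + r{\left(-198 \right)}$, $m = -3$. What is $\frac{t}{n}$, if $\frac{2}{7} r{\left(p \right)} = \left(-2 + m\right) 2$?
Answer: $\frac{15498224}{1525} \approx 10163.0$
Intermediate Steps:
$r{\left(p \right)} = -35$ ($r{\left(p \right)} = \frac{7 \left(-2 - 3\right) 2}{2} = \frac{7 \left(\left(-5\right) 2\right)}{2} = \frac{7}{2} \left(-10\right) = -35$)
$t = 36176$ ($t = -2 + \left(36213 - 35\right) = -2 + 36178 = 36176$)
$n = \frac{25925}{7283}$ ($n = \frac{\left(-1\right) \left(-25925\right)}{-84 + 7367} = \frac{25925}{7283} \approx 3.5597$)
$\frac{t}{n} = \frac{36176}{\frac{25925}{7283}} = 36176 \cdot \frac{7283}{25925} = \frac{15498224}{1525}$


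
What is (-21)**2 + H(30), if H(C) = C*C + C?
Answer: 1371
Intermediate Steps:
H(C) = C + C**2 (H(C) = C**2 + C = C + C**2)
(-21)**2 + H(30) = (-21)**2 + 30*(1 + 30) = 441 + 30*31 = 441 + 930 = 1371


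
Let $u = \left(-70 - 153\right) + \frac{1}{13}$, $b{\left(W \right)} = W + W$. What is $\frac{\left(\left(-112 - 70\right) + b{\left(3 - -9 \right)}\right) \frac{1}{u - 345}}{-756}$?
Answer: $- \frac{1027}{2790774} \approx -0.000368$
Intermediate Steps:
$b{\left(W \right)} = 2 W$
$u = - \frac{2898}{13}$ ($u = -223 + \frac{1}{13} = - \frac{2898}{13} \approx -222.92$)
$\frac{\left(\left(-112 - 70\right) + b{\left(3 - -9 \right)}\right) \frac{1}{u - 345}}{-756} = \frac{\left(\left(-112 - 70\right) + 2 \left(3 - -9\right)\right) \frac{1}{- \frac{2898}{13} - 345}}{-756} = \frac{\left(-112 - 70\right) + 2 \left(3 + 9\right)}{- \frac{7383}{13}} \left(- \frac{1}{756}\right) = \left(-182 + 2 \cdot 12\right) \left(- \frac{13}{7383}\right) \left(- \frac{1}{756}\right) = \left(-182 + 24\right) \left(- \frac{13}{7383}\right) \left(- \frac{1}{756}\right) = \left(-158\right) \left(- \frac{13}{7383}\right) \left(- \frac{1}{756}\right) = \frac{2054}{7383} \left(- \frac{1}{756}\right) = - \frac{1027}{2790774}$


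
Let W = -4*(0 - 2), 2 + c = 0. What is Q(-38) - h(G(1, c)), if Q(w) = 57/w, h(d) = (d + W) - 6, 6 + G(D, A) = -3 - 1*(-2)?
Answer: 7/2 ≈ 3.5000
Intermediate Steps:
c = -2 (c = -2 + 0 = -2)
W = 8 (W = -4*(-2) = 8)
G(D, A) = -7 (G(D, A) = -6 + (-3 - 1*(-2)) = -6 + (-3 + 2) = -6 - 1 = -7)
h(d) = 2 + d (h(d) = (d + 8) - 6 = (8 + d) - 6 = 2 + d)
Q(-38) - h(G(1, c)) = 57/(-38) - (2 - 7) = 57*(-1/38) - 1*(-5) = -3/2 + 5 = 7/2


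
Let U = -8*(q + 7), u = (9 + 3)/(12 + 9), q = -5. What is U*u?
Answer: -64/7 ≈ -9.1429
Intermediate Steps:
u = 4/7 (u = 12/21 = 12*(1/21) = 4/7 ≈ 0.57143)
U = -16 (U = -8*(-5 + 7) = -8*2 = -16)
U*u = -16*4/7 = -64/7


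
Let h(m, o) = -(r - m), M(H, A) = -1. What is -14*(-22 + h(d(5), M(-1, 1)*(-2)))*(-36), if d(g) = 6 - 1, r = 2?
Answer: -9576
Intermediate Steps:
d(g) = 5
h(m, o) = -2 + m (h(m, o) = -(2 - m) = -2 + m)
-14*(-22 + h(d(5), M(-1, 1)*(-2)))*(-36) = -14*(-22 + (-2 + 5))*(-36) = -14*(-22 + 3)*(-36) = -14*(-19)*(-36) = 266*(-36) = -9576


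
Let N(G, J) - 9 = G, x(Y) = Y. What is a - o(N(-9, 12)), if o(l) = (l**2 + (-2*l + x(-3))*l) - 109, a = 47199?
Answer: 47308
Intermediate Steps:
N(G, J) = 9 + G
o(l) = -109 + l**2 + l*(-3 - 2*l) (o(l) = (l**2 + (-2*l - 3)*l) - 109 = (l**2 + (-3 - 2*l)*l) - 109 = (l**2 + l*(-3 - 2*l)) - 109 = -109 + l**2 + l*(-3 - 2*l))
a - o(N(-9, 12)) = 47199 - (-109 - (9 - 9)**2 - 3*(9 - 9)) = 47199 - (-109 - 1*0**2 - 3*0) = 47199 - (-109 - 1*0 + 0) = 47199 - (-109 + 0 + 0) = 47199 - 1*(-109) = 47199 + 109 = 47308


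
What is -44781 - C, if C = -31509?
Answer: -13272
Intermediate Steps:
-44781 - C = -44781 - 1*(-31509) = -44781 + 31509 = -13272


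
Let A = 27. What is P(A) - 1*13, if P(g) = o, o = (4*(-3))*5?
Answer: -73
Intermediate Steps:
o = -60 (o = -12*5 = -60)
P(g) = -60
P(A) - 1*13 = -60 - 1*13 = -60 - 13 = -73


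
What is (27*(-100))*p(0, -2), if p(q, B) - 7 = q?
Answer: -18900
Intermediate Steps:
p(q, B) = 7 + q
(27*(-100))*p(0, -2) = (27*(-100))*(7 + 0) = -2700*7 = -18900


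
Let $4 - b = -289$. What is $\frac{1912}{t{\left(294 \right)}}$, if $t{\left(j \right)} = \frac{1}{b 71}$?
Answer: $39775336$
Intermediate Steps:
$b = 293$ ($b = 4 - -289 = 4 + 289 = 293$)
$t{\left(j \right)} = \frac{1}{20803}$ ($t{\left(j \right)} = \frac{1}{293 \cdot 71} = \frac{1}{293} \cdot \frac{1}{71} = \frac{1}{20803}$)
$\frac{1912}{t{\left(294 \right)}} = 1912 \frac{1}{\frac{1}{20803}} = 1912 \cdot 20803 = 39775336$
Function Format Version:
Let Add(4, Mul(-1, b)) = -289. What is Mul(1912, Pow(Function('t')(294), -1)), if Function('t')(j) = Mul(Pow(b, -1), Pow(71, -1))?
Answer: 39775336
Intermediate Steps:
b = 293 (b = Add(4, Mul(-1, -289)) = Add(4, 289) = 293)
Function('t')(j) = Rational(1, 20803) (Function('t')(j) = Mul(Pow(293, -1), Pow(71, -1)) = Mul(Rational(1, 293), Rational(1, 71)) = Rational(1, 20803))
Mul(1912, Pow(Function('t')(294), -1)) = Mul(1912, Pow(Rational(1, 20803), -1)) = Mul(1912, 20803) = 39775336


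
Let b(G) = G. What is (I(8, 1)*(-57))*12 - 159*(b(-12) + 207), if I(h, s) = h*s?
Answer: -36477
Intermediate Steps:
(I(8, 1)*(-57))*12 - 159*(b(-12) + 207) = ((8*1)*(-57))*12 - 159*(-12 + 207) = (8*(-57))*12 - 159*195 = -456*12 - 1*31005 = -5472 - 31005 = -36477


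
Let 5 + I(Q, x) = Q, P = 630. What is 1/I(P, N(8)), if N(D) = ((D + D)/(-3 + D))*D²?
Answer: 1/625 ≈ 0.0016000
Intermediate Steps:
N(D) = 2*D³/(-3 + D) (N(D) = ((2*D)/(-3 + D))*D² = (2*D/(-3 + D))*D² = 2*D³/(-3 + D))
I(Q, x) = -5 + Q
1/I(P, N(8)) = 1/(-5 + 630) = 1/625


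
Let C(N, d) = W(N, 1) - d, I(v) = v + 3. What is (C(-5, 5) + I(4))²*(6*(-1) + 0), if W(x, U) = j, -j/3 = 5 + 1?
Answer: -1536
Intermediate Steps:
j = -18 (j = -3*(5 + 1) = -3*6 = -18)
W(x, U) = -18
I(v) = 3 + v
C(N, d) = -18 - d
(C(-5, 5) + I(4))²*(6*(-1) + 0) = ((-18 - 1*5) + (3 + 4))²*(6*(-1) + 0) = ((-18 - 5) + 7)²*(-6 + 0) = (-23 + 7)²*(-6) = (-16)²*(-6) = 256*(-6) = -1536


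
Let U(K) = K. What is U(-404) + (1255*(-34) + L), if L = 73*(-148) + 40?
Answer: -53838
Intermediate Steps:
L = -10764 (L = -10804 + 40 = -10764)
U(-404) + (1255*(-34) + L) = -404 + (1255*(-34) - 10764) = -404 + (-42670 - 10764) = -404 - 53434 = -53838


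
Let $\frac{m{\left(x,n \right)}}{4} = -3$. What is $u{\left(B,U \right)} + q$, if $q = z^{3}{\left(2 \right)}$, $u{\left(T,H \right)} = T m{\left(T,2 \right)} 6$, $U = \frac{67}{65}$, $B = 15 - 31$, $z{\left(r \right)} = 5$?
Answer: $1277$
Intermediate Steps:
$m{\left(x,n \right)} = -12$ ($m{\left(x,n \right)} = 4 \left(-3\right) = -12$)
$B = -16$ ($B = 15 - 31 = -16$)
$U = \frac{67}{65}$ ($U = 67 \cdot \frac{1}{65} = \frac{67}{65} \approx 1.0308$)
$u{\left(T,H \right)} = - 72 T$ ($u{\left(T,H \right)} = T \left(-12\right) 6 = - 12 T 6 = - 72 T$)
$q = 125$ ($q = 5^{3} = 125$)
$u{\left(B,U \right)} + q = \left(-72\right) \left(-16\right) + 125 = 1152 + 125 = 1277$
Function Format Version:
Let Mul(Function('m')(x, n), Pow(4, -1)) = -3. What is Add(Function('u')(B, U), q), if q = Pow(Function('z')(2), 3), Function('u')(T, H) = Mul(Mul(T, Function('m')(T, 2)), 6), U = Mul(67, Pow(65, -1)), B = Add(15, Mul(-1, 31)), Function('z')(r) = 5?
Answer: 1277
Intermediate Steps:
Function('m')(x, n) = -12 (Function('m')(x, n) = Mul(4, -3) = -12)
B = -16 (B = Add(15, -31) = -16)
U = Rational(67, 65) (U = Mul(67, Rational(1, 65)) = Rational(67, 65) ≈ 1.0308)
Function('u')(T, H) = Mul(-72, T) (Function('u')(T, H) = Mul(Mul(T, -12), 6) = Mul(Mul(-12, T), 6) = Mul(-72, T))
q = 125 (q = Pow(5, 3) = 125)
Add(Function('u')(B, U), q) = Add(Mul(-72, -16), 125) = Add(1152, 125) = 1277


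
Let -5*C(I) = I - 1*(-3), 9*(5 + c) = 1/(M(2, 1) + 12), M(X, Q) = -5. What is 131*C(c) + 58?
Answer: 6929/63 ≈ 109.98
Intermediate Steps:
c = -314/63 (c = -5 + 1/(9*(-5 + 12)) = -5 + (1/9)/7 = -5 + (1/9)*(1/7) = -5 + 1/63 = -314/63 ≈ -4.9841)
C(I) = -3/5 - I/5 (C(I) = -(I - 1*(-3))/5 = -(I + 3)/5 = -(3 + I)/5 = -3/5 - I/5)
131*C(c) + 58 = 131*(-3/5 - 1/5*(-314/63)) + 58 = 131*(-3/5 + 314/315) + 58 = 131*(25/63) + 58 = 3275/63 + 58 = 6929/63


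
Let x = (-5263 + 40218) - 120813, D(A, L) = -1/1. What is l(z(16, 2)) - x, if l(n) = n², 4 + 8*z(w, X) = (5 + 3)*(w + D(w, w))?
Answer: 344273/4 ≈ 86068.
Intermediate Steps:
D(A, L) = -1 (D(A, L) = -1*1 = -1)
z(w, X) = -3/2 + w (z(w, X) = -½ + ((5 + 3)*(w - 1))/8 = -½ + (8*(-1 + w))/8 = -½ + (-8 + 8*w)/8 = -½ + (-1 + w) = -3/2 + w)
x = -85858 (x = 34955 - 120813 = -85858)
l(z(16, 2)) - x = (-3/2 + 16)² - 1*(-85858) = (29/2)² + 85858 = 841/4 + 85858 = 344273/4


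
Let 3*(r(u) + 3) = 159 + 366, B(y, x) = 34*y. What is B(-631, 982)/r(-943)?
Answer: -10727/86 ≈ -124.73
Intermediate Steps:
r(u) = 172 (r(u) = -3 + (159 + 366)/3 = -3 + (⅓)*525 = -3 + 175 = 172)
B(-631, 982)/r(-943) = (34*(-631))/172 = -21454*1/172 = -10727/86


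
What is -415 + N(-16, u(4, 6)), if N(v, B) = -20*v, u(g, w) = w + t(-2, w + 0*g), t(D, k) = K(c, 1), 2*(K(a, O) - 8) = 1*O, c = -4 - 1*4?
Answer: -95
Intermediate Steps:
c = -8 (c = -4 - 4 = -8)
K(a, O) = 8 + O/2 (K(a, O) = 8 + (1*O)/2 = 8 + O/2)
t(D, k) = 17/2 (t(D, k) = 8 + (½)*1 = 8 + ½ = 17/2)
u(g, w) = 17/2 + w (u(g, w) = w + 17/2 = 17/2 + w)
-415 + N(-16, u(4, 6)) = -415 - 20*(-16) = -415 + 320 = -95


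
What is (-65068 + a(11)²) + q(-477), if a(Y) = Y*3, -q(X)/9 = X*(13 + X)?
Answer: -2055931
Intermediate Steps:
q(X) = -9*X*(13 + X)
a(Y) = 3*Y
(-65068 + a(11)²) + q(-477) = (-65068 + (3*11)²) - 9*(-477)*(13 - 477) = (-65068 + 33²) - 9*(-477)*(-464) = (-65068 + 1089) - 1991952 = -63979 - 1991952 = -2055931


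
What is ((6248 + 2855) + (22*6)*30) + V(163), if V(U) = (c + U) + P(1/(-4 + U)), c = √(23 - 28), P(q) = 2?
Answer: 13228 + I*√5 ≈ 13228.0 + 2.2361*I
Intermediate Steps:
c = I*√5 (c = √(-5) = I*√5 ≈ 2.2361*I)
V(U) = 2 + U + I*√5 (V(U) = (I*√5 + U) + 2 = (U + I*√5) + 2 = 2 + U + I*√5)
((6248 + 2855) + (22*6)*30) + V(163) = ((6248 + 2855) + (22*6)*30) + (2 + 163 + I*√5) = (9103 + 132*30) + (165 + I*√5) = (9103 + 3960) + (165 + I*√5) = 13063 + (165 + I*√5) = 13228 + I*√5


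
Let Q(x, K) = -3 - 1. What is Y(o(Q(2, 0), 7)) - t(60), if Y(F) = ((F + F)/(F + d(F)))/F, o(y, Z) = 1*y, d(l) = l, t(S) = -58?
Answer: 231/4 ≈ 57.750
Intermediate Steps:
Q(x, K) = -4
o(y, Z) = y
Y(F) = 1/F (Y(F) = ((F + F)/(F + F))/F = ((2*F)/((2*F)))/F = ((2*F)*(1/(2*F)))/F = 1/F)
Y(o(Q(2, 0), 7)) - t(60) = 1/(-4) - 1*(-58) = -¼ + 58 = 231/4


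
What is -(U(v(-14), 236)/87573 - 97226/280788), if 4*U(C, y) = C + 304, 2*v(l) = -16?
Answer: 1415599031/4098241254 ≈ 0.34542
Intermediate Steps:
v(l) = -8 (v(l) = (½)*(-16) = -8)
U(C, y) = 76 + C/4 (U(C, y) = (C + 304)/4 = (304 + C)/4 = 76 + C/4)
-(U(v(-14), 236)/87573 - 97226/280788) = -((76 + (¼)*(-8))/87573 - 97226/280788) = -((76 - 2)*(1/87573) - 97226*1/280788) = -(74*(1/87573) - 48613/140394) = -(74/87573 - 48613/140394) = -1*(-1415599031/4098241254) = 1415599031/4098241254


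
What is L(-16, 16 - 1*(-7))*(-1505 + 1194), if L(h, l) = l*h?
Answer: 114448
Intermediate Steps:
L(h, l) = h*l
L(-16, 16 - 1*(-7))*(-1505 + 1194) = (-16*(16 - 1*(-7)))*(-1505 + 1194) = -16*(16 + 7)*(-311) = -16*23*(-311) = -368*(-311) = 114448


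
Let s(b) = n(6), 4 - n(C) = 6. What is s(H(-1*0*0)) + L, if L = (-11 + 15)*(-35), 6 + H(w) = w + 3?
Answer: -142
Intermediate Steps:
H(w) = -3 + w (H(w) = -6 + (w + 3) = -6 + (3 + w) = -3 + w)
n(C) = -2 (n(C) = 4 - 1*6 = 4 - 6 = -2)
L = -140 (L = 4*(-35) = -140)
s(b) = -2
s(H(-1*0*0)) + L = -2 - 140 = -142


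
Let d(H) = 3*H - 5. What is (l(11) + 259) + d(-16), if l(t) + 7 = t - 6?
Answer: 204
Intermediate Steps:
d(H) = -5 + 3*H
l(t) = -13 + t (l(t) = -7 + (t - 6) = -7 + (-6 + t) = -13 + t)
(l(11) + 259) + d(-16) = ((-13 + 11) + 259) + (-5 + 3*(-16)) = (-2 + 259) + (-5 - 48) = 257 - 53 = 204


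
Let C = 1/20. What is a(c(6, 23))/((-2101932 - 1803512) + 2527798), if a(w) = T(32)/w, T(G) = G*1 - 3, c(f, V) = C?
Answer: -290/688823 ≈ -0.00042101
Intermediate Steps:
C = 1/20 ≈ 0.050000
c(f, V) = 1/20
T(G) = -3 + G (T(G) = G - 3 = -3 + G)
a(w) = 29/w (a(w) = (-3 + 32)/w = 29/w)
a(c(6, 23))/((-2101932 - 1803512) + 2527798) = (29/(1/20))/((-2101932 - 1803512) + 2527798) = (29*20)/(-3905444 + 2527798) = 580/(-1377646) = 580*(-1/1377646) = -290/688823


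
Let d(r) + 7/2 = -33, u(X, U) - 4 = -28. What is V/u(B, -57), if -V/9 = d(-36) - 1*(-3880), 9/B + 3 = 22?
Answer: 23061/16 ≈ 1441.3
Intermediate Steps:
B = 9/19 (B = 9/(-3 + 22) = 9/19 ≈ 0.47368)
u(X, U) = -24 (u(X, U) = 4 - 28 = -24)
d(r) = -73/2 (d(r) = -7/2 - 33 = -73/2)
V = -69183/2 (V = -9*(-73/2 - 1*(-3880)) = -9*(-73/2 + 3880) = -9*7687/2 = -69183/2 ≈ -34592.)
V/u(B, -57) = -69183/2/(-24) = -69183/2*(-1/24) = 23061/16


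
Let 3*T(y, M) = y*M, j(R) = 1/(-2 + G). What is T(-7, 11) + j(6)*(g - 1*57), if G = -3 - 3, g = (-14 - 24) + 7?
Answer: -44/3 ≈ -14.667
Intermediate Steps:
g = -31 (g = -38 + 7 = -31)
G = -6
j(R) = -1/8 (j(R) = 1/(-2 - 6) = 1/(-8) = -1/8)
T(y, M) = M*y/3 (T(y, M) = (y*M)/3 = (M*y)/3 = M*y/3)
T(-7, 11) + j(6)*(g - 1*57) = (1/3)*11*(-7) - (-31 - 1*57)/8 = -77/3 - (-31 - 57)/8 = -77/3 - 1/8*(-88) = -77/3 + 11 = -44/3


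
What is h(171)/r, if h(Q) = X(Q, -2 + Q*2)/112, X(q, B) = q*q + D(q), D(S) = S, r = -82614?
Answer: -2451/771064 ≈ -0.0031787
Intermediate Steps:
X(q, B) = q + q² (X(q, B) = q*q + q = q² + q = q + q²)
h(Q) = Q*(1 + Q)/112 (h(Q) = (Q*(1 + Q))/112 = (Q*(1 + Q))*(1/112) = Q*(1 + Q)/112)
h(171)/r = ((1/112)*171*(1 + 171))/(-82614) = ((1/112)*171*172)*(-1/82614) = (7353/28)*(-1/82614) = -2451/771064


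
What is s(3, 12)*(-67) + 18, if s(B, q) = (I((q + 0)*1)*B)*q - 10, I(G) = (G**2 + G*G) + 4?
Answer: -703616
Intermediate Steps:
I(G) = 4 + 2*G**2 (I(G) = (G**2 + G**2) + 4 = 2*G**2 + 4 = 4 + 2*G**2)
s(B, q) = -10 + B*q*(4 + 2*q**2) (s(B, q) = ((4 + 2*((q + 0)*1)**2)*B)*q - 10 = ((4 + 2*(q*1)**2)*B)*q - 10 = ((4 + 2*q**2)*B)*q - 10 = (B*(4 + 2*q**2))*q - 10 = B*q*(4 + 2*q**2) - 10 = -10 + B*q*(4 + 2*q**2))
s(3, 12)*(-67) + 18 = (-10 + 2*3*12*(2 + 12**2))*(-67) + 18 = (-10 + 2*3*12*(2 + 144))*(-67) + 18 = (-10 + 2*3*12*146)*(-67) + 18 = (-10 + 10512)*(-67) + 18 = 10502*(-67) + 18 = -703634 + 18 = -703616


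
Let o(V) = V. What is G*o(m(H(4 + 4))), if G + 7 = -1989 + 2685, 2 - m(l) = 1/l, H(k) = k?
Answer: 10335/8 ≈ 1291.9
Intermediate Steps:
m(l) = 2 - 1/l
G = 689 (G = -7 + (-1989 + 2685) = -7 + 696 = 689)
G*o(m(H(4 + 4))) = 689*(2 - 1/(4 + 4)) = 689*(2 - 1/8) = 689*(2 - 1*⅛) = 689*(2 - ⅛) = 689*(15/8) = 10335/8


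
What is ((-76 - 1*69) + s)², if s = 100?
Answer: 2025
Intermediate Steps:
((-76 - 1*69) + s)² = ((-76 - 1*69) + 100)² = ((-76 - 69) + 100)² = (-145 + 100)² = (-45)² = 2025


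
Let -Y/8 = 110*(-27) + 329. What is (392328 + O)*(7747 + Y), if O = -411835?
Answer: -563264625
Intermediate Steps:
Y = 21128 (Y = -8*(110*(-27) + 329) = -8*(-2970 + 329) = -8*(-2641) = 21128)
(392328 + O)*(7747 + Y) = (392328 - 411835)*(7747 + 21128) = -19507*28875 = -563264625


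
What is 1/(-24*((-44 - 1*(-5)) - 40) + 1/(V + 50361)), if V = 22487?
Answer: 72848/138119809 ≈ 0.00052743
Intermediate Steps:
1/(-24*((-44 - 1*(-5)) - 40) + 1/(V + 50361)) = 1/(-24*((-44 - 1*(-5)) - 40) + 1/(22487 + 50361)) = 1/(-24*((-44 + 5) - 40) + 1/72848) = 1/(-24*(-39 - 40) + 1/72848) = 1/(-24*(-79) + 1/72848) = 1/(1896 + 1/72848) = 1/(138119809/72848) = 72848/138119809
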